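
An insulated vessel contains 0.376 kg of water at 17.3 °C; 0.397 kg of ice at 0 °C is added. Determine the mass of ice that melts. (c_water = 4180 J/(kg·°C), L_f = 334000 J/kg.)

Water can give up m c ΔT = 0.376·4180·17.3 = 27190 J before reaching 0 °C.
To melt every bit of ice: 0.397·334000 = 132598 J.
Since 27190 < 132598 J, not all the ice melts; equilibrium is at 0 °C.
m_melted·334000 = 27190  ⇒  m_melted ≈ 0.08141 kg.

m_melted ≈ 0.0814 kg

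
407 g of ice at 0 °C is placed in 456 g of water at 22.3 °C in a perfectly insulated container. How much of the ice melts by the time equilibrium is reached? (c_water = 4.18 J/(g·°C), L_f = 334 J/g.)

m_melted ≈ 127 g

Heat available from the water dropping to 0 °C: 456×4.18×22.3 = 42506 J.
To melt every bit of ice: 407×334 = 135938 J.
That's not enough to melt it all — equilibrium is at 0 °C with ice remaining.
Mass melted = 42506/334 ≈ 127.3 g.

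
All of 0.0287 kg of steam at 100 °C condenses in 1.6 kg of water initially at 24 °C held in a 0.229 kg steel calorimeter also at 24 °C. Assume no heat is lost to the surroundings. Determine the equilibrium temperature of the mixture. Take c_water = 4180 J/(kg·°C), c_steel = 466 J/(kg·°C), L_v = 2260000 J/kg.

Setting the total heat transfer to zero:
latent heat released on condensation: 0.0287·2260000 = 64862
  condensed water 100 °C→T: 119.97(T − 100)
  water warms: 1.6·4180·(T − 24) = 6688(T − 24)
  steel cup: 0.229·466·(T − 24) = 106.71(T − 24)
6914.7 T = 64862 + 11997 + 163073 = 239932
T ≈ 34.70 °C — below 100 °C, confirming all the steam condensed.

T_f ≈ 34.7 °C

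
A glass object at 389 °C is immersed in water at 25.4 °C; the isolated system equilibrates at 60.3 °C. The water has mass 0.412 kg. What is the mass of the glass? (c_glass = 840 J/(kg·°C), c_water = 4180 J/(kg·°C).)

Taking heat into each body as positive, Σ m c ΔT = 0:
m·840·(60.3 − 389) + 0.412·4180·(60.3 − 25.4) = 0
-276108 m = -60103
m = -60103/-276108 ≈ 0.2177 kg

m ≈ 0.218 kg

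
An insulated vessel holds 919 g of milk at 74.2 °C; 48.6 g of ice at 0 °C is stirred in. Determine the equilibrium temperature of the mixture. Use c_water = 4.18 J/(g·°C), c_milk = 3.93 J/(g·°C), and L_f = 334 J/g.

Conservation of energy gives ΣQ = 0:
latent heat to melt: 48.6×334 = 16232; meltwater 0→T: 48.6×4.18×T = 203.15 T; milk: 3611.7(T − 74.2)
3814.8 T = 267986 − 16232 = 251754
T ≈ 65.99 °C. Since T > 0 °C, the all-ice-melts assumption holds.

T_f ≈ 66.0 °C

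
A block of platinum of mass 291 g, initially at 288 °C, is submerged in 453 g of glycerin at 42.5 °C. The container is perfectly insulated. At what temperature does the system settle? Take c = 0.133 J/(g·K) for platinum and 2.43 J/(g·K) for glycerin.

T_f ≈ 50.8 °C

Conservation of energy gives ΣQ = 0:
291·0.133·(T − 288) + 453·2.43·(T − 42.5) = 0
38.7(T − 288) + 1100.8(T − 42.5) = 0
1139.5 T = 57930
T = 57930 / 1139.5 = 50.8 °C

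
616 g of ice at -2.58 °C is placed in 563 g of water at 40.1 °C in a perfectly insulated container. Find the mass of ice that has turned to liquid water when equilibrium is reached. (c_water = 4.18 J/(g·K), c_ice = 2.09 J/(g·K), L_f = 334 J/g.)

m_melted ≈ 273 g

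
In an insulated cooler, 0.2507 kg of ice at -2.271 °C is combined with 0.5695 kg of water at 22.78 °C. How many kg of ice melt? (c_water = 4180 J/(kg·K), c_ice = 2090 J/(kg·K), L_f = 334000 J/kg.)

m_melted ≈ 0.159 kg

Water can give up m c ΔT = 0.5695·4180·22.78 = 54228 J before reaching 0 °C.
Of that, 0.2507·2090·2.271 = 1189.9 J goes to bring the ice to 0 °C, leaving 53038 J.
Melting all 0.2507 kg of ice would need 0.2507·334000 = 83734 J.
That's not enough to melt it all — equilibrium is at 0 °C with ice remaining.
m_melt = 53038 / L_f = 0.1588 kg.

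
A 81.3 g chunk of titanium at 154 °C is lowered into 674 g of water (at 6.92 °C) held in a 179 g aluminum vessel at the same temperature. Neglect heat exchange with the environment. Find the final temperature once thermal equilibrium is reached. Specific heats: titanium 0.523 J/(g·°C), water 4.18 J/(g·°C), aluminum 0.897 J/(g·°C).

T_f ≈ 9.0 °C

Conservation of energy gives ΣQ = 0:
81.3*0.523*(T − 154) + 674*4.18*(T − 6.92) + 179*0.897*(T − 6.92) = 0
42.52(T − 154) + 2817.3(T − 6.92) + 160.56(T − 6.92) = 0
3020.4 T = 27155
T = 27155 / 3020.4 = 8.99 °C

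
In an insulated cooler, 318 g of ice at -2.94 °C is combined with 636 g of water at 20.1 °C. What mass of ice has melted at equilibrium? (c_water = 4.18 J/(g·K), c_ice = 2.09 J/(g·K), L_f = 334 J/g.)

Water can give up m c ΔT = 636×4.18×20.1 = 53435 J before reaching 0 °C.
Warming the ice to 0 °C takes 318×2.09×2.94 = 1954 J, leaving 51481 J for melting.
Melting all 318 g of ice would need 318×334 = 106212 J.
Since 51481 < 106212 J, not all the ice melts; equilibrium is at 0 °C.
Mass melted = 51481/334 ≈ 154.1 g.

m_melted ≈ 154 g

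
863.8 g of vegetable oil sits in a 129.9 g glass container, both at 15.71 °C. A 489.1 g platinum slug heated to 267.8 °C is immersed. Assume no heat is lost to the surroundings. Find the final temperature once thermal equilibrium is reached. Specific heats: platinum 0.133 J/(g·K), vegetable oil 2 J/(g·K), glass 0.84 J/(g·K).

T_f ≈ 24.3 °C

Let T be the final temperature. ΣQ_i = 0:
489.1·0.133·(T − 267.8) + 863.8·2·(T − 15.71) + 129.9·0.84·(T − 15.71) = 0
65.05(T − 267.8) + 1727.6(T − 15.71) + 109.12(T − 15.71) = 0
1901.8 T = 46275
T = 46275 / 1901.8 = 24.3 °C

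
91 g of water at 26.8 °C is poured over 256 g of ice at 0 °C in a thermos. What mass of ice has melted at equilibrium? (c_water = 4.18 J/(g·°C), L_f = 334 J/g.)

m_melted ≈ 30.5 g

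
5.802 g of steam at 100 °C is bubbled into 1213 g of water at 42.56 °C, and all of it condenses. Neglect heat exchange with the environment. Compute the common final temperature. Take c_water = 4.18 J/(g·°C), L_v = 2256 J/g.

Heat gained plus heat lost sum to zero:
condense steam: −5.802×2256 = −13089; condensate cools 100→T: 5.802×4.18×(T − 100) = 24.25(T − 100); original water: 5070.3(T − 42.56)
5094.6 T = 13089 + 2425.2 + 215794 = 231308
T ≈ 45.40 °C (< 100 °C, so full condensation is consistent).

T_f ≈ 45.4 °C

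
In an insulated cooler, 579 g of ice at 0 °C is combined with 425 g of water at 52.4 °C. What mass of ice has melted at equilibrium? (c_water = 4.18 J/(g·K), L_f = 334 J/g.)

Heat available from the water dropping to 0 °C: 425·4.18·52.4 = 93089 J.
Melting all 579 g of ice would need 579·334 = 193386 J.
93089 J < 193386 J, so only part of the ice melts and the system sits at 0 °C.
m_melt = 93089 / L_f = 278.7 g.

m_melted ≈ 279 g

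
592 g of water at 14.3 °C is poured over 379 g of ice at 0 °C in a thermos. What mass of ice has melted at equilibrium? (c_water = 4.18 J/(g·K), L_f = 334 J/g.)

m_melted ≈ 106 g

Heat available from the water dropping to 0 °C: 592·4.18·14.3 = 35386 J.
Fully melting the ice requires m_ice L_f = 379·334 = 126586 J.
35386 J < 126586 J, so only part of the ice melts and the system sits at 0 °C.
Mass melted = 35386/334 ≈ 105.9 g.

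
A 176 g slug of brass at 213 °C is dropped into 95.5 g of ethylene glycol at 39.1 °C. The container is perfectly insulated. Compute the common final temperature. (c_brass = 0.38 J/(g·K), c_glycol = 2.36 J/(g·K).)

Set heat shed by the hot body equal to heat absorbed by the cold body:
176×0.38×(213 − T) = 95.5×2.36×(T − 39.1)
66.88(213 − T) = 225.38(T − 39.1)
292.26 T = 23058  ⇒  T ≈ 78.89 °C

T_f ≈ 78.9 °C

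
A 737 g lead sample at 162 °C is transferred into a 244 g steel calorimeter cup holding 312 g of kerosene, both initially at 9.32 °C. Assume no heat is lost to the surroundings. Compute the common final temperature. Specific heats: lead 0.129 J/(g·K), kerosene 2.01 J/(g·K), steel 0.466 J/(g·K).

With ΣQ=0 the equilibrium temperature is the m·c-weighted mean:
T_f = (95.07×162 + 627.12×9.32 + 113.7×9.32) / (95.07 + 627.12 + 113.7)
    = 22306 / 835.9 ≈ 26.69 °C

T_f ≈ 26.7 °C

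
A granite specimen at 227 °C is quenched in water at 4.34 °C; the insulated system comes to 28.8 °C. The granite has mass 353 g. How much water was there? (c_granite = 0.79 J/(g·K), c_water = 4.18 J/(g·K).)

m ≈ 541 g

Heat lost by the granite = heat gained by the water:
353·0.79·(227 − 28.8) = m·4.18·(28.8 − 4.34)
102.24 m = 55272  ⇒  m ≈ 540.6 g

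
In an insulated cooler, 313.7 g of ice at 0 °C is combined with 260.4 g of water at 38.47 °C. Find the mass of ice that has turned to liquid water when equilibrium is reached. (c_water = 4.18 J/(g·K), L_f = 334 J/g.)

m_melted ≈ 125 g

Water can give up m c ΔT = 260.4·4.18·38.47 = 41874 J before reaching 0 °C.
Melting all 313.7 g of ice would need 313.7·334 = 104776 J.
That's not enough to melt it all — equilibrium is at 0 °C with ice remaining.
m_melted·334 = 41874  ⇒  m_melted ≈ 125.4 g.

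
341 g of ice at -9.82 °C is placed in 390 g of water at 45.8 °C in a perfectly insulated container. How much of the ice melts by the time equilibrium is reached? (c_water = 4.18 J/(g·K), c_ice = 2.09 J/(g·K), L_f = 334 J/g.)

m_melted ≈ 203 g

Cooling the water to 0 °C releases 390·4.18·45.8 = 74663 J.
Of that, 341·2.09·9.82 = 6998.6 J goes to bring the ice to 0 °C, leaving 67665 J.
Fully melting the ice requires m_ice L_f = 341·334 = 113894 J.
That's not enough to melt it all — equilibrium is at 0 °C with ice remaining.
m_melted·334 = 67665  ⇒  m_melted ≈ 202.6 g.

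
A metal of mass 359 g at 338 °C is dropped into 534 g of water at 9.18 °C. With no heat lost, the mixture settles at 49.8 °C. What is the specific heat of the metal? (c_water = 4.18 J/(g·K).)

Heat lost by the metal = heat gained by the water:
359·c·(338 − 49.8) = 534·4.18·(49.8 − 9.18)
103464 c = 90669  ⇒  c ≈ 0.8763 J/(g·K)

c ≈ 0.876 J/(g·K)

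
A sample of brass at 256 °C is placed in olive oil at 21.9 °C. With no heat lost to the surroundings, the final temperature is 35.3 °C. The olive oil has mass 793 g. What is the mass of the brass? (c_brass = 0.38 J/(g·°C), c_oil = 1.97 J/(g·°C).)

m ≈ 250 g

|Q_brass| = |Q_oil|:
m·0.38·(256 − 35.3) = 793·1.97·(35.3 − 21.9)
83.87 m = 20934  ⇒  m ≈ 249.6 g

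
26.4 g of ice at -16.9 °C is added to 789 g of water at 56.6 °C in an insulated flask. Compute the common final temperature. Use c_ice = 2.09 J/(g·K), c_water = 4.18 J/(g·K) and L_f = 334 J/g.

T_f ≈ 51.9 °C

Conservation of energy gives ΣQ = 0:
warm ice to 0 °C: 26.4×2.09×(0 − (-16.9)) = 932.47; fusion: m_ice L_f = 26.4×334 = 8817.6; warm the meltwater: 110.35 T; water cools: 789×4.18×(T − 56.6) = 3298(T − 56.6)
3408.4 T = 186668 − 9750.1 = 176918
T ≈ 51.91 °C (positive, so assuming full melt was valid).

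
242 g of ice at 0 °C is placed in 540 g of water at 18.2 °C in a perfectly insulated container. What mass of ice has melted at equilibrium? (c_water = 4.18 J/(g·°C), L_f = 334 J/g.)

Cooling the water to 0 °C releases 540×4.18×18.2 = 41081 J.
Fully melting the ice requires m_ice L_f = 242×334 = 80828 J.
Since 41081 < 80828 J, not all the ice melts; equilibrium is at 0 °C.
m_melt = 41081 / L_f = 123 g.

m_melted ≈ 123 g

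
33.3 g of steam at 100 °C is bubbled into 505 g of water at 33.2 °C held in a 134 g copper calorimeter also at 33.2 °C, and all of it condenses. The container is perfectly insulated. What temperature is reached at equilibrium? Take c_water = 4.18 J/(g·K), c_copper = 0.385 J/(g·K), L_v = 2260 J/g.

Heat gained plus heat lost sum to zero:
latent heat released on condensation: 33.3×2260 = 75258
  condensed water 100 °C→T: 139.19(T − 100)
  water warms: 505×4.18×(T − 33.2) = 2110.9(T − 33.2)
  copper cup: 134×0.385×(T − 33.2) = 51.59(T − 33.2)
2301.7 T = 75258 + 13919 + 71795 = 160972
T ≈ 69.94 °C (< 100 °C, so full condensation is consistent).

T_f ≈ 69.9 °C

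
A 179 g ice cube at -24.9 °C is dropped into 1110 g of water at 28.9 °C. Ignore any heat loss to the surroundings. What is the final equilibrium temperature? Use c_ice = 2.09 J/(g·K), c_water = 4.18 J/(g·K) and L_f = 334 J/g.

Conservation of energy gives ΣQ = 0:
ice -24.9→0 °C: 179·2.09·24.9 = 9315.3
  fusion: m_ice L_f = 179·334 = 59786
  warm the meltwater: 748.22 T
  water: 4639.8(T − 28.9)
5388 T = 134090 − 69101 = 64989
T ≈ 12.06 °C — above 0 °C, consistent with complete melting.

T_f ≈ 12.1 °C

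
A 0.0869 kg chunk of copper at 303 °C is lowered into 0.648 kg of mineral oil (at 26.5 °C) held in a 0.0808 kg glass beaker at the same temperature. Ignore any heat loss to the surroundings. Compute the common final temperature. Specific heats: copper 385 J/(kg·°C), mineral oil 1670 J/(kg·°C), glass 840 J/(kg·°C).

Energy conservation, ΣQ = 0:
0.0869×385×(T − 303) + 0.648×1670×(T − 26.5) + 0.0808×840×(T − 26.5) = 0
(33.46 + 1082.2 + 67.87) T = 33.46×303 + 1082.2×26.5 + 67.87×26.5
T = 40613 / 1183.5 = 34.3 °C

T_f ≈ 34.3 °C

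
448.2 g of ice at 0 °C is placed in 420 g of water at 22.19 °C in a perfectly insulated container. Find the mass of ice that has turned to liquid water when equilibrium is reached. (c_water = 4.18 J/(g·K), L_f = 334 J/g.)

Heat available from the water dropping to 0 °C: 420×4.18×22.19 = 38957 J.
To melt every bit of ice: 448.2×334 = 149699 J.
Since 38957 < 149699 J, not all the ice melts; equilibrium is at 0 °C.
m_melted×334 = 38957  ⇒  m_melted ≈ 116.6 g.

m_melted ≈ 117 g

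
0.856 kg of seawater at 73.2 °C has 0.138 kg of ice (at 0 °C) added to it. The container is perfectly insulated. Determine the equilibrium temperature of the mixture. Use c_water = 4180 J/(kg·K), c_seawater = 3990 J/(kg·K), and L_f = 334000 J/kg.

T_f ≈ 51.1 °C

Let T be the final temperature. ΣQ_i = 0:
fusion: m_ice L_f = 0.138×334000 = 46092; warm the meltwater: 576.84 T; seawater: 3415.4(T − 73.2)
3992.3 T = 250010 − 46092 = 203918
T ≈ 51.08 °C. Since T > 0 °C, the all-ice-melts assumption holds.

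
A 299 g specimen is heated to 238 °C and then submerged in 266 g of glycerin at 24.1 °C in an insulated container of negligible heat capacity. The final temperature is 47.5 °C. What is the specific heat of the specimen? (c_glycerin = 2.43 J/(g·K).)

c ≈ 0.266 J/(g·K)

Taking heat into each body as positive, Σ m c ΔT = 0:
299×c×(47.5 − 238) + 266×2.43×(47.5 − 24.1) = 0
-56960 c = -15125
c = -15125/-56960 ≈ 0.2655 J/(g·K)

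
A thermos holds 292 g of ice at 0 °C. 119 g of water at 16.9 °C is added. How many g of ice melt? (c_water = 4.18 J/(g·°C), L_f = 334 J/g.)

m_melted ≈ 25.2 g

Heat available from the water dropping to 0 °C: 119×4.18×16.9 = 8406.4 J.
Melting all 292 g of ice would need 292×334 = 97528 J.
That's not enough to melt it all — equilibrium is at 0 °C with ice remaining.
Mass melted = 8406.4/334 ≈ 25.17 g.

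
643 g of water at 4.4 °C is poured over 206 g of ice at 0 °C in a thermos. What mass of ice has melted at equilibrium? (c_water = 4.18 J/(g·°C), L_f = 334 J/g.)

m_melted ≈ 35.4 g

Water can give up m c ΔT = 643·4.18·4.4 = 11826 J before reaching 0 °C.
To melt every bit of ice: 206·334 = 68804 J.
That's not enough to melt it all — equilibrium is at 0 °C with ice remaining.
Mass melted = 11826/334 ≈ 35.41 g.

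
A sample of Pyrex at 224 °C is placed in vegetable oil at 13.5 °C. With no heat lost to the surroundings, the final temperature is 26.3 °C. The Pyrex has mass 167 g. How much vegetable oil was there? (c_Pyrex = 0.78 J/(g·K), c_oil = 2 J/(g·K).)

m ≈ 1010 g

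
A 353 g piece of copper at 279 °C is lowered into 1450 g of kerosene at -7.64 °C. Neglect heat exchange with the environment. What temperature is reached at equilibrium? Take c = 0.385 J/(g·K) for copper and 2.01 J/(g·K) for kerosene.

T_f ≈ 5.1 °C

Conservation of energy gives ΣQ = 0:
353×0.385×(T − 279) + 1450×2.01×(T − (-7.64)) = 0
135.91(T − 279) + 2914.5(T − (-7.64)) = 0
3050.4 T = 15651
T = 15651 / 3050.4 = 5.13 °C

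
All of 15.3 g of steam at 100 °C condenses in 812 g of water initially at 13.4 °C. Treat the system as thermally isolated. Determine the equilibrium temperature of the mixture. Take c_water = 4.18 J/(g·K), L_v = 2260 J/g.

T_f ≈ 25.0 °C

Conservation of energy gives ΣQ = 0:
condense steam: −15.3×2260 = −34578; condensate cools 100→T: 15.3×4.18×(T − 100) = 63.95(T − 100); water warms: 812×4.18×(T − 13.4) = 3394.2(T − 13.4)
3458.1 T = 34578 + 6395.4 + 45482 = 86455
T ≈ 25.00 °C (< 100 °C, so full condensation is consistent).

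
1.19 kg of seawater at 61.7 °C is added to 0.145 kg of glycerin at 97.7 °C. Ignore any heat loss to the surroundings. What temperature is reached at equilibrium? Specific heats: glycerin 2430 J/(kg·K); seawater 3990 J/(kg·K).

Set heat shed by the hot body equal to heat absorbed by the cold body:
0.145×2430×(97.7 − T) = 1.19×3990×(T − 61.7)
352.35(97.7 − T) = 4748.1(T − 61.7)
5100.4 T = 327382  ⇒  T ≈ 64.19 °C

T_f ≈ 64.2 °C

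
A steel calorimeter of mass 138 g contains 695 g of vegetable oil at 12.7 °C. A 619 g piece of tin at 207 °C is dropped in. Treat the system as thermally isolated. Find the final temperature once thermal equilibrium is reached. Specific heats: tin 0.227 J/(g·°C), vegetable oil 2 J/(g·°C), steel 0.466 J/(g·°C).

T_f ≈ 29.8 °C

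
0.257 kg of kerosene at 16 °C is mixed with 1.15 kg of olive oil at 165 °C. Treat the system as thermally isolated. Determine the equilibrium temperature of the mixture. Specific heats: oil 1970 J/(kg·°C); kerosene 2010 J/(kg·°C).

T_f ≈ 137.3 °C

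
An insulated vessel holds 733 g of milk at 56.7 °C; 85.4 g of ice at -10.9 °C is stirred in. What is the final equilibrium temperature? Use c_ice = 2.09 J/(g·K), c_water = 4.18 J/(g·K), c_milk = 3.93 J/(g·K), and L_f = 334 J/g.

T_f ≈ 41.0 °C

Heat gained plus heat lost sum to zero:
ice -10.9→0 °C: 85.4×2.09×10.9 = 1945.5; melt ice: 85.4×334 = 28524; meltwater 0→T: 85.4×4.18×T = 356.97 T; milk: 2880.7(T − 56.7)
3237.7 T = 163335 − 30469 = 132866
T ≈ 41.04 °C. Since T > 0 °C, the all-ice-melts assumption holds.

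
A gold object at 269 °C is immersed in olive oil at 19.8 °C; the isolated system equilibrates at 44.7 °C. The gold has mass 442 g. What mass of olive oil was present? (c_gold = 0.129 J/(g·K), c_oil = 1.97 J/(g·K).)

Energy conservation, ΣQ = 0:
442×0.129×(44.7 − 269) + m×1.97×(44.7 − 19.8) = 0
49.05 m = 12789
m = 12789/49.05 ≈ 260.7 g

m ≈ 261 g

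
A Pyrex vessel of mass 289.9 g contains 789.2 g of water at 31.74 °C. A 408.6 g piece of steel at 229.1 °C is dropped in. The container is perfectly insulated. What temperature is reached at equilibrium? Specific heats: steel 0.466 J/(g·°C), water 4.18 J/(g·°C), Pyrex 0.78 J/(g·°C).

T_f ≈ 41.9 °C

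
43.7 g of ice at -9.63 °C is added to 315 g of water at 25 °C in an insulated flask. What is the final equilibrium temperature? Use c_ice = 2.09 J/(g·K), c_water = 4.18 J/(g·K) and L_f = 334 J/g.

T_f ≈ 11.6 °C

Let T be the final temperature. ΣQ_i = 0:
warm ice to 0 °C: 43.7·2.09·(0 − (-9.63)) = 879.54
  fusion: m_ice L_f = 43.7·334 = 14596
  meltwater 0→T: 43.7·4.18·T = 182.67 T
  water cools: 315·4.18·(T − 25) = 1316.7(T − 25)
1499.4 T = 32917 − 15475 = 17442
T ≈ 11.63 °C. Since T > 0 °C, the all-ice-melts assumption holds.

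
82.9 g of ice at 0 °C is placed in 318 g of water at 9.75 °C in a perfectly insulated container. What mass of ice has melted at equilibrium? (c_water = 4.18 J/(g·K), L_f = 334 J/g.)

m_melted ≈ 38.8 g

Water can give up m c ΔT = 318·4.18·9.75 = 12960 J before reaching 0 °C.
Melting all 82.9 g of ice would need 82.9·334 = 27689 J.
12960 J < 27689 J, so only part of the ice melts and the system sits at 0 °C.
m_melted·334 = 12960  ⇒  m_melted ≈ 38.8 g.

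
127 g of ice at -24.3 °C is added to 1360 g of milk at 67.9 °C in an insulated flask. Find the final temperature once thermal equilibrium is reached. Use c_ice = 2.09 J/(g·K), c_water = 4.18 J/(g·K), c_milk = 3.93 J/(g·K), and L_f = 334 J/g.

Let T be the final temperature. ΣQ_i = 0:
warm ice to 0 °C: 127·2.09·(0 − (-24.3)) = 6449.9
  fusion: m_ice L_f = 127·334 = 42418
  meltwater 0→T: 127·4.18·T = 530.86 T
  milk: 5344.8(T − 67.9)
5875.7 T = 362912 − 48868 = 314044
T ≈ 53.45 °C — above 0 °C, consistent with complete melting.

T_f ≈ 53.4 °C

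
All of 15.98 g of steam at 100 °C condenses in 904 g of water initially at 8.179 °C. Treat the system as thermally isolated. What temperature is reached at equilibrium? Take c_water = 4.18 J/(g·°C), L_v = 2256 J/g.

Taking heat into each body as positive, Σ m c ΔT = 0:
latent heat released on condensation: 15.98·2256 = 36051
  condensed water 100 °C→T: 66.8(T − 100)
  water warms: 904·4.18·(T − 8.179) = 3778.7(T − 8.179)
3845.5 T = 36051 + 6679.6 + 30906 = 73637
T ≈ 19.15 °C, under the boiling point, so the assumption holds.

T_f ≈ 19.1 °C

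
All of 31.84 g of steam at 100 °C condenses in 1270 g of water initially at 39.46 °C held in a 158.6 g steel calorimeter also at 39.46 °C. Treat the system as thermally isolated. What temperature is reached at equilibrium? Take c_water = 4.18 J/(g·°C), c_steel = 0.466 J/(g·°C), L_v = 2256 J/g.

T_f ≈ 53.9 °C

Sum of m c ΔT and latent-heat terms is zero:
condense steam: −31.84×2256 = −71831; condensate cools 100→T: 31.84×4.18×(T − 100) = 133.09(T − 100); original water: 5308.6(T − 39.46); cup: 73.91(T − 39.46)
5515.6 T = 71831 + 13309 + 212394 = 297534
T ≈ 53.94 °C (< 100 °C, so full condensation is consistent).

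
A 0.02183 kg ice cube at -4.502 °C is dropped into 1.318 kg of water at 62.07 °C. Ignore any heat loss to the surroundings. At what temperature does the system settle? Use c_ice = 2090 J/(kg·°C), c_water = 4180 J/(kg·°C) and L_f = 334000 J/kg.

T_f ≈ 59.7 °C

Energy conservation, ΣQ = 0:
warm ice to 0 °C: 0.02183×2090×(0 − (-4.502)) = 205.4
  fusion: m_ice L_f = 0.02183×334000 = 7291.2
  warm the meltwater: 91.25 T
  water cools: 1.318×4180×(T − 62.07) = 5509.2(T − 62.07)
5600.5 T = 341959 − 7496.6 = 334462
T ≈ 59.72 °C. Since T > 0 °C, the all-ice-melts assumption holds.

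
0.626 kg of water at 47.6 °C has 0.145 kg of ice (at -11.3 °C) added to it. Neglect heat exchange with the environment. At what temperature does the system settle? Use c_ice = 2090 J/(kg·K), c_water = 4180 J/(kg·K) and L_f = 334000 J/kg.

T_f ≈ 22.6 °C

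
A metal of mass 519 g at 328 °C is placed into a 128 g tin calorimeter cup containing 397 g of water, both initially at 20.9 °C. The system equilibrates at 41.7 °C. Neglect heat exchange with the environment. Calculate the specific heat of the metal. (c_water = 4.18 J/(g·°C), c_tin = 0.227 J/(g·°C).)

c ≈ 0.236 J/(g·°C)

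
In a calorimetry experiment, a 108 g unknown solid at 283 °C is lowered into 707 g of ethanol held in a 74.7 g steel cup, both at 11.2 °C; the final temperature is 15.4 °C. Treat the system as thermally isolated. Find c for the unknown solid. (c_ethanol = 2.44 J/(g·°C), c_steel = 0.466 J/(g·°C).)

c ≈ 0.256 J/(g·°C)

Heat gained plus heat lost sum to zero:
108×c×(15.4 − 283) + 707×2.44×(15.4 − 11.2) + 74.7×0.466×(15.4 − 11.2) = 0
-28901 c = -7391.5
c = -7391.5/-28901 ≈ 0.2558 J/(g·°C)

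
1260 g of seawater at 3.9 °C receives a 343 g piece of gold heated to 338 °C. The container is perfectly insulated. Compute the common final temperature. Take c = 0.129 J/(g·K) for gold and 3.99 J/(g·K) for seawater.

|Q_gold| = |Q_seawater|:
343*0.129*(338 − T) = 1260*3.99*(T − 3.9)
44.25(338 − T) = 5027.4(T − 3.9)
5071.6 T = 34562  ⇒  T ≈ 6.81 °C

T_f ≈ 6.8 °C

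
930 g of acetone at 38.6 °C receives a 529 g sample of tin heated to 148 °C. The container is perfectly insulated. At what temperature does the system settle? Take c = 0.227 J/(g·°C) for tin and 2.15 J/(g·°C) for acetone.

T_f = Σ m_i c_i T_i / Σ m_i c_i:
T_f = (120.08*148 + 1999.5*38.6) / (120.08 + 1999.5)
    = 94953 / 2119.6 ≈ 44.80 °C

T_f ≈ 44.8 °C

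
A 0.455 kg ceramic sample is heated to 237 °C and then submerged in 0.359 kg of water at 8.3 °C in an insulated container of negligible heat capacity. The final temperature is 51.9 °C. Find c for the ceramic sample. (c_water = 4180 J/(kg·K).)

Let T be the final temperature. ΣQ_i = 0:
0.455×c×(51.9 − 237) + 0.359×4180×(51.9 − 8.3) = 0
-84.22 c = -65427
c = -65427/-84.22 ≈ 776.9 J/(kg·K)

c ≈ 777 J/(kg·K)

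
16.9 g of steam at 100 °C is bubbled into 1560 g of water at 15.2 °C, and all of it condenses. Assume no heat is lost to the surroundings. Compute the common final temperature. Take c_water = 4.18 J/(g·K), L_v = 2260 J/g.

T_f ≈ 21.9 °C

Setting the total heat transfer to zero:
latent heat released on condensation: 16.9×2260 = 38194; condensate cools 100→T: 16.9×4.18×(T − 100) = 70.64(T − 100); water warms: 1560×4.18×(T − 15.2) = 6520.8(T − 15.2)
6591.4 T = 38194 + 7064.2 + 99116 = 144374
T ≈ 21.90 °C, under the boiling point, so the assumption holds.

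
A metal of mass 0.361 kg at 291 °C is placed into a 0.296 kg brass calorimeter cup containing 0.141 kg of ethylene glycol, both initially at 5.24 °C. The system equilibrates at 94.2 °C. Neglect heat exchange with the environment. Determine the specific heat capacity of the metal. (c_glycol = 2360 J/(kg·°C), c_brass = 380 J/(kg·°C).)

c ≈ 558 J/(kg·°C)

Heat gained plus heat lost sum to zero:
0.361·c·(94.2 − 291) + 0.141·2360·(94.2 − 5.24) + 0.296·380·(94.2 − 5.24) = 0
-71.04 c = -39609
c = -39609/-71.04 ≈ 557.5 J/(kg·°C)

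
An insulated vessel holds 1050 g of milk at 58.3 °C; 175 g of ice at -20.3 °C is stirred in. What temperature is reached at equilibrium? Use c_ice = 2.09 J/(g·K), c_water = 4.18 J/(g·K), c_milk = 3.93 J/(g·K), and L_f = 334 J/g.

T_f ≈ 36.0 °C

Taking heat into each body as positive, Σ m c ΔT = 0:
ice -20.3→0 °C: 175·2.09·20.3 = 7424.7
  melt ice: 175·334 = 58450
  meltwater 0→T: 175·4.18·T = 731.5 T
  milk cools: 1050·3.93·(T − 58.3) = 4126.5(T − 58.3)
4858 T = 240575 − 65875 = 174700
T ≈ 35.96 °C (positive, so assuming full melt was valid).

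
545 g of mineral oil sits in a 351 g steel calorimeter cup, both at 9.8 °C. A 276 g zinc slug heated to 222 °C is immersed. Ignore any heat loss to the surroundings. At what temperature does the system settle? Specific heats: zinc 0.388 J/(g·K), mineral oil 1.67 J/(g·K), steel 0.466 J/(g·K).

Taking heat into each body as positive, Σ m c ΔT = 0:
276*0.388*(T − 222) + 545*1.67*(T − 9.8) + 351*0.466*(T − 9.8) = 0
1180.8 T = 34296
T = 34296 / 1180.8 = 29 °C

T_f ≈ 29.0 °C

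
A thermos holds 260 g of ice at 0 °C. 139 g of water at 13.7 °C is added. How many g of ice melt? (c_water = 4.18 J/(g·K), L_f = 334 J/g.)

Water can give up m c ΔT = 139·4.18·13.7 = 7960 J before reaching 0 °C.
Fully melting the ice requires m_ice L_f = 260·334 = 86840 J.
7960 J < 86840 J, so only part of the ice melts and the system sits at 0 °C.
Mass melted = 7960/334 ≈ 23.83 g.

m_melted ≈ 23.8 g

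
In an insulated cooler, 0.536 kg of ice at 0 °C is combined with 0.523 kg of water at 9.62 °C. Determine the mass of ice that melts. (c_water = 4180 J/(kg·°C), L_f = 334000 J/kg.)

m_melted ≈ 0.063 kg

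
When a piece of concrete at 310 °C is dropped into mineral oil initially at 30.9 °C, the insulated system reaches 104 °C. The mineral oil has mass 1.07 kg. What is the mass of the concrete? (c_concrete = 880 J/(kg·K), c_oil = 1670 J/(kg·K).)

Setting the total heat transfer to zero:
m×880×(104 − 310) + 1.07×1670×(104 − 30.9) = 0
-181280 m = -130622
m = -130622/-181280 ≈ 0.7206 kg

m ≈ 0.721 kg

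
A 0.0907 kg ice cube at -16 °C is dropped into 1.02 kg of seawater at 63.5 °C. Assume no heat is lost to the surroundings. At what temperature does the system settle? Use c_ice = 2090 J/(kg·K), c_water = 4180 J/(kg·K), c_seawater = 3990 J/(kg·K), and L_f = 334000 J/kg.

Taking heat into each body as positive, Σ m c ΔT = 0:
ice -16→0 °C: 0.0907×2090×16 = 3033; melt ice: 0.0907×334000 = 30294; warm the meltwater: 379.13 T; seawater: 4069.8(T − 63.5)
4448.9 T = 258432 − 33327 = 225105
T ≈ 50.60 °C. Since T > 0 °C, the all-ice-melts assumption holds.

T_f ≈ 50.6 °C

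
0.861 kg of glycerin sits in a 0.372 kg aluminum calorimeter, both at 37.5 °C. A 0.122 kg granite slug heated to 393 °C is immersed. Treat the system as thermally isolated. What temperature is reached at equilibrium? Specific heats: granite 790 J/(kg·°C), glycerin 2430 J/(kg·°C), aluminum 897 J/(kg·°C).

T_f ≈ 51.1 °C

Net heat exchanged in the isolated system is zero:
0.122·790·(T − 393) + 0.861·2430·(T − 37.5) + 0.372·897·(T − 37.5) = 0
96.38(T − 393) + 2092.2(T − 37.5) + 333.68(T − 37.5) = 0
2522.3 T = 128849
T ≈ 51.08 °C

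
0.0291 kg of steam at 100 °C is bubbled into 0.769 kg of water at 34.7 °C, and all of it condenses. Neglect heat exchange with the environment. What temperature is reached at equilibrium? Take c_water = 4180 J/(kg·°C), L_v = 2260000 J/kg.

T_f ≈ 56.8 °C

Net heat exchanged in the isolated system is zero:
steam→water at 100 °C releases m L_v = 0.0291·2260000 = 65766
  condensed water 100 °C→T: 121.64(T − 100)
  water warms: 0.769·4180·(T − 34.7) = 3214.4(T − 34.7)
3336.1 T = 65766 + 12164 + 111540 = 189470
T ≈ 56.79 °C, under the boiling point, so the assumption holds.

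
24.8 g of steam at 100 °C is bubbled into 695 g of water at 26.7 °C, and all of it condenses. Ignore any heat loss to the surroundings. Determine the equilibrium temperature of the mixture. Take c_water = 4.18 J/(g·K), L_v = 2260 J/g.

Sum of m c ΔT and latent-heat terms is zero:
condense steam: −24.8·2260 = −56048; condensed water 100 °C→T: 103.66(T − 100); original water: 2905.1(T − 26.7)
3008.8 T = 56048 + 10366 + 77566 = 143981
T ≈ 47.85 °C, under the boiling point, so the assumption holds.

T_f ≈ 47.9 °C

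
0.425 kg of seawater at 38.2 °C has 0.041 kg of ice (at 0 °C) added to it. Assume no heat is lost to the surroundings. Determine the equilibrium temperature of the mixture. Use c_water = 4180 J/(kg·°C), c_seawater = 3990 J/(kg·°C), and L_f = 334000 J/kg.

Let T be the final temperature. ΣQ_i = 0:
melt ice: 0.041×334000 = 13694; meltwater 0→T: 0.041×4180×T = 171.38 T; seawater cools: 0.425×3990×(T − 38.2) = 1695.8(T − 38.2)
1867.1 T = 64778 − 13694 = 51084
T ≈ 27.36 °C — above 0 °C, consistent with complete melting.

T_f ≈ 27.4 °C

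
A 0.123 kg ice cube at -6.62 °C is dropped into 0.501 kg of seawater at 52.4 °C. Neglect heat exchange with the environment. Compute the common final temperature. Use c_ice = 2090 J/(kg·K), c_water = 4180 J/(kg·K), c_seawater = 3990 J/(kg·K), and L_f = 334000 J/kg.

Conservation of energy gives ΣQ = 0:
ice -6.62→0 °C: 0.123×2090×6.62 = 1701.8; latent heat to melt: 0.123×334000 = 41082; warm the meltwater: 514.14 T; seawater: 1999(T − 52.4)
2513.1 T = 104747 − 42784 = 61963
T ≈ 24.66 °C. Since T > 0 °C, the all-ice-melts assumption holds.

T_f ≈ 24.7 °C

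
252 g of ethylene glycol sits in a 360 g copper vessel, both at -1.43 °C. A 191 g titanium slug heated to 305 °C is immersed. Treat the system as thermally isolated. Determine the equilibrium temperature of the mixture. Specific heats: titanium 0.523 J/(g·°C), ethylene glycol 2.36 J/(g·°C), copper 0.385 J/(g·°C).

T_f ≈ 35.3 °C

Setting the total heat transfer to zero:
191*0.523*(T − 305) + 252*2.36*(T − (-1.43)) + 360*0.385*(T − (-1.43)) = 0
(99.89 + 594.72 + 138.6) T = 99.89*305 + 594.72*(-1.43) + 138.6*(-1.43)
T = 29419 / 833.21 = 35.3 °C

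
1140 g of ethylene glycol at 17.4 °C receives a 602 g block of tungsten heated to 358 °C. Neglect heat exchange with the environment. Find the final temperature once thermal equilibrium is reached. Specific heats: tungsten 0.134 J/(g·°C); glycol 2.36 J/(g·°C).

T_f = Σ m_i c_i T_i / Σ m_i c_i:
T_f = (80.67×358 + 2690.4×17.4) / (80.67 + 2690.4)
    = 75692 / 2771.1 ≈ 27.32 °C

T_f ≈ 27.3 °C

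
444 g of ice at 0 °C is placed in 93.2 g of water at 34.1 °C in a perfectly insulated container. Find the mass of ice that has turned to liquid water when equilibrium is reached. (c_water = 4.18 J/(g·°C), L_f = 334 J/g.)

m_melted ≈ 39.8 g

Water can give up m c ΔT = 93.2·4.18·34.1 = 13285 J before reaching 0 °C.
To melt every bit of ice: 444·334 = 148296 J.
Since 13285 < 148296 J, not all the ice melts; equilibrium is at 0 °C.
m_melted·334 = 13285  ⇒  m_melted ≈ 39.77 g.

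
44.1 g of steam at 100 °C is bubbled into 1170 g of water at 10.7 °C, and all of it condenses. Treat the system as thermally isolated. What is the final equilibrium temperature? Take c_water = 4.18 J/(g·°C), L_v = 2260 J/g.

T_f ≈ 33.6 °C

Conservation of energy gives ΣQ = 0:
condense steam: −44.1×2260 = −99666; condensate cools 100→T: 44.1×4.18×(T − 100) = 184.34(T − 100); water warms: 1170×4.18×(T − 10.7) = 4890.6(T − 10.7)
5074.9 T = 99666 + 18434 + 52329 = 170429
T ≈ 33.58 °C, under the boiling point, so the assumption holds.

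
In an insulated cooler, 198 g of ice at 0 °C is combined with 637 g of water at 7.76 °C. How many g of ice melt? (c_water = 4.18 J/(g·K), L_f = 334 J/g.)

m_melted ≈ 61.9 g

Water can give up m c ΔT = 637·4.18·7.76 = 20662 J before reaching 0 °C.
To melt every bit of ice: 198·334 = 66132 J.
Since 20662 < 66132 J, not all the ice melts; equilibrium is at 0 °C.
Mass melted = 20662/334 ≈ 61.86 g.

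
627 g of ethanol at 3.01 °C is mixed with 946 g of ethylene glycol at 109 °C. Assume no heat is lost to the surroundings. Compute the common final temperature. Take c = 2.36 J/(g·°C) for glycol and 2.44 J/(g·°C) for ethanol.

T_f ≈ 65.9 °C

Set heat shed by the hot body equal to heat absorbed by the cold body:
946×2.36×(109 − T) = 627×2.44×(T − 3.01)
2232.6(109 − T) = 1529.9(T − 3.01)
3762.4 T = 247954  ⇒  T ≈ 65.90 °C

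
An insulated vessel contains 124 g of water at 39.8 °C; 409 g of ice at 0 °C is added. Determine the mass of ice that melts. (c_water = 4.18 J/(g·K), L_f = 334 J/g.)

m_melted ≈ 61.8 g

Water can give up m c ΔT = 124×4.18×39.8 = 20629 J before reaching 0 °C.
Fully melting the ice requires m_ice L_f = 409×334 = 136606 J.
That's not enough to melt it all — equilibrium is at 0 °C with ice remaining.
m_melt = 20629 / L_f = 61.76 g.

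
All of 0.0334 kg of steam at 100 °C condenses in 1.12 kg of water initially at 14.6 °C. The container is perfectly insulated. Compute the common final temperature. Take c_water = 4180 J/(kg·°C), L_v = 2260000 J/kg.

T_f ≈ 32.7 °C

Sum of m c ΔT and latent-heat terms is zero:
steam→water at 100 °C releases m L_v = 0.0334×2260000 = 75484
  condensed water 100 °C→T: 139.61(T − 100)
  original water: 4681.6(T − 14.6)
4821.2 T = 75484 + 13961 + 68351 = 157797
T ≈ 32.73 °C (< 100 °C, so full condensation is consistent).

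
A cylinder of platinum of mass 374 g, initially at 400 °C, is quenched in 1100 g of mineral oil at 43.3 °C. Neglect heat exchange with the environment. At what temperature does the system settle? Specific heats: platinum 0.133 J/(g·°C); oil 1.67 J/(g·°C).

T_f = Σ m_i c_i T_i / Σ m_i c_i:
T_f = (49.74×400 + 1837×43.3) / (49.74 + 1837)
    = 99439 / 1886.7 ≈ 52.70 °C

T_f ≈ 52.7 °C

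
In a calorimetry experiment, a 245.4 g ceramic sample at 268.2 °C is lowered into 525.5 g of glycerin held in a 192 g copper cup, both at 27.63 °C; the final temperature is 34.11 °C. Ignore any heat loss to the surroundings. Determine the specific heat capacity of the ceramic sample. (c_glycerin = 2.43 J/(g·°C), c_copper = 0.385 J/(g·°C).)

Energy conservation, ΣQ = 0:
245.4·c·(34.11 − 268.2) + 525.5·2.43·(34.11 − 27.63) + 192·0.385·(34.11 − 27.63) = 0
-57446 c = -8753.7
c = -8753.7/-57446 ≈ 0.1524 J/(g·°C)

c ≈ 0.152 J/(g·°C)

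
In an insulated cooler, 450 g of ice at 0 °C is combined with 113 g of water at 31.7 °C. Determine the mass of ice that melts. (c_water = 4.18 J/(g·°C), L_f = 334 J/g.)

m_melted ≈ 44.8 g

Cooling the water to 0 °C releases 113·4.18·31.7 = 14973 J.
Fully melting the ice requires m_ice L_f = 450·334 = 150300 J.
Since 14973 < 150300 J, not all the ice melts; equilibrium is at 0 °C.
Mass melted = 14973/334 ≈ 44.83 g.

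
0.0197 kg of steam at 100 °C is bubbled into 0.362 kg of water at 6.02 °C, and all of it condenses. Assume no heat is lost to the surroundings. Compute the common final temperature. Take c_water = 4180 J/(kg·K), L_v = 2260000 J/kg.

T_f ≈ 38.8 °C

Let T be the final temperature. ΣQ_i = 0:
condense steam: −0.0197×2260000 = −44522; condensed water 100 °C→T: 82.35(T − 100); water warms: 0.362×4180×(T − 6.02) = 1513.2(T − 6.02)
1595.5 T = 44522 + 8234.6 + 9109.2 = 61866
T ≈ 38.78 °C, under the boiling point, so the assumption holds.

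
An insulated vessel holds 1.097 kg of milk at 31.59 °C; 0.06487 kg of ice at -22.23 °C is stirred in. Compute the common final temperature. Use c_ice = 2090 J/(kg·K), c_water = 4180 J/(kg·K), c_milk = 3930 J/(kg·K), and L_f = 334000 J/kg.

Net heat exchanged in the isolated system is zero:
warm ice to 0 °C: 0.06487·2090·(0 − (-22.23)) = 3013.9
  fusion: m_ice L_f = 0.06487·334000 = 21667
  meltwater 0→T: 0.06487·4180·T = 271.16 T
  milk: 4311.2(T − 31.59)
4582.4 T = 136191 − 24680 = 111511
T ≈ 24.33 °C (positive, so assuming full melt was valid).

T_f ≈ 24.3 °C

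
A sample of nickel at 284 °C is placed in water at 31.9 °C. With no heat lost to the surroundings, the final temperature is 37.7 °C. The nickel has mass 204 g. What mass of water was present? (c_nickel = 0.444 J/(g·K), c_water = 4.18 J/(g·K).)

m ≈ 920 g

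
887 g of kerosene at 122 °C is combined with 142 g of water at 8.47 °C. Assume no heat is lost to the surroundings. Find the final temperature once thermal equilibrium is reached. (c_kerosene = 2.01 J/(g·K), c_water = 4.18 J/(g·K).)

Net heat exchanged in the isolated system is zero:
887×2.01×(T − 122) + 142×4.18×(T − 8.47) = 0
1782.9(T − 122) + 593.56(T − 8.47) = 0
(1782.9 + 593.56) T = 1782.9×122 + 593.56×8.47
T ≈ 93.64 °C

T_f ≈ 93.6 °C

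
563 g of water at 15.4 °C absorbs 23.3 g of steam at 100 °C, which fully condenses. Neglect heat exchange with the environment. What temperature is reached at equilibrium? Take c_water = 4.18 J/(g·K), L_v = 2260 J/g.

Heat gained plus heat lost sum to zero:
steam→water at 100 °C releases m L_v = 23.3×2260 = 52658; condensate cools 100→T: 23.3×4.18×(T − 100) = 97.39(T − 100); original water: 2353.3(T − 15.4)
2450.7 T = 52658 + 9739.4 + 36241 = 98639
T ≈ 40.25 °C, under the boiling point, so the assumption holds.

T_f ≈ 40.2 °C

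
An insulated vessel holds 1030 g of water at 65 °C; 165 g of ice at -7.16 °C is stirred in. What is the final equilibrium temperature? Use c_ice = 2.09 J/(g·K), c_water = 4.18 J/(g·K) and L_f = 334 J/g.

T_f ≈ 44.5 °C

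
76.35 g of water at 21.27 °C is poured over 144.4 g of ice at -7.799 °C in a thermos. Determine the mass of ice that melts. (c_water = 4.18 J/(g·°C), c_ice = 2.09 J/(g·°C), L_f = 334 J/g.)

Heat available from the water dropping to 0 °C: 76.35·4.18·21.27 = 6788.2 J.
Warming the ice to 0 °C takes 144.4·2.09·7.799 = 2353.7 J, leaving 4434.5 J for melting.
Melting all 144.4 g of ice would need 144.4·334 = 48230 J.
Since 4434.5 < 48230 J, not all the ice melts; equilibrium is at 0 °C.
m_melt = 4434.5 / L_f = 13.28 g.

m_melted ≈ 13.3 g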